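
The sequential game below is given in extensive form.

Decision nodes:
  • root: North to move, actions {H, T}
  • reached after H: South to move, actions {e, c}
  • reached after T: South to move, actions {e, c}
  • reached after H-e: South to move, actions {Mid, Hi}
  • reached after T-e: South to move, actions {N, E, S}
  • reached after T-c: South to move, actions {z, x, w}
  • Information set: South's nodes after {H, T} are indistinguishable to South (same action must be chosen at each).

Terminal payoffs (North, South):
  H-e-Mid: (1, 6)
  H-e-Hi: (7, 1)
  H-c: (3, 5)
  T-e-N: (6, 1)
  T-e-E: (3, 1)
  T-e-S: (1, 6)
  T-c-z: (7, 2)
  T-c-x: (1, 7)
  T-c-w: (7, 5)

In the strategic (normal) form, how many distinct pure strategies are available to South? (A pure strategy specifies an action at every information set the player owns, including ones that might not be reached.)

South owns the information set {H, T} with actions {e, c} — two choices.
South owns the node after H-e with actions {Mid, Hi} — two choices.
South owns the node after T-e with actions {N, E, S} — three choices.
South owns the node after T-c with actions {z, x, w} — three choices.
A pure strategy fixes one action at each information set independently, so the count is the product 2 × 2 × 3 × 3 = 36.

36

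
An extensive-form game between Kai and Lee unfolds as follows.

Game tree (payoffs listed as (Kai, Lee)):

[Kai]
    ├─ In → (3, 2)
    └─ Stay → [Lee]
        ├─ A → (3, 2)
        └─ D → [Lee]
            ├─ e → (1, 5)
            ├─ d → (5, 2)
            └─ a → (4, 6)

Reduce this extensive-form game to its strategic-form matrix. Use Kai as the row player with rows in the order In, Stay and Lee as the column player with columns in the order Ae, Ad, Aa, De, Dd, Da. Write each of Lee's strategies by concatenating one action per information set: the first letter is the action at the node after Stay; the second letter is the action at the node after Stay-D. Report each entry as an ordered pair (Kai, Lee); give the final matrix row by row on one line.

           Ae       Ad       Aa       De       Dd       Da
  In    (3,2)    (3,2)    (3,2)    (3,2)    (3,2)    (3,2)
Stay    (3,2)    (3,2)    (3,2)    (1,5)    (5,2)    (4,6)

In: (3,2) (3,2) (3,2) (3,2) (3,2) (3,2) | Stay: (3,2) (3,2) (3,2) (1,5) (5,2) (4,6)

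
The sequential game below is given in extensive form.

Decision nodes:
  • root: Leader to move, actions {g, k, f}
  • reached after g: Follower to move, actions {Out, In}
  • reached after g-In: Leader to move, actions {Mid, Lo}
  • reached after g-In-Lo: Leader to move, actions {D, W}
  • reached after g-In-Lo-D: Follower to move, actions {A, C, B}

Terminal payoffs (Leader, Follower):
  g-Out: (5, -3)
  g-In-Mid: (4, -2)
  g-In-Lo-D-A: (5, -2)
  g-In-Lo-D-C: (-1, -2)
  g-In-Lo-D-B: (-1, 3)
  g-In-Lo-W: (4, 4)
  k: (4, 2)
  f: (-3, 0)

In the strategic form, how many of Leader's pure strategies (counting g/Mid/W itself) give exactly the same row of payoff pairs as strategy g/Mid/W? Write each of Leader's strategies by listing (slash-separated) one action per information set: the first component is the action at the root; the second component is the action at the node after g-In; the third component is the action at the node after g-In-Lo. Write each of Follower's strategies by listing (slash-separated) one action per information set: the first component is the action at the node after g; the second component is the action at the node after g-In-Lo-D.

2

Row for g/Mid/W (columns Out/A, Out/C, Out/B, In/A, In/C, In/B): (5,-3) (5,-3) (5,-3) (4,-2) (4,-2) (4,-2).
Under g/Mid/W, Leader's choice at the node after g-In-Lo can never be reached regardless of what Follower does, so varying those choices leaves every outcome unchanged.
Holding the reachable choices fixed and varying the unreachable one freely already gives 2 equivalent strategies.
No other strategy reproduces this row, so those 2 are the full class: g/Mid/D, g/Mid/W.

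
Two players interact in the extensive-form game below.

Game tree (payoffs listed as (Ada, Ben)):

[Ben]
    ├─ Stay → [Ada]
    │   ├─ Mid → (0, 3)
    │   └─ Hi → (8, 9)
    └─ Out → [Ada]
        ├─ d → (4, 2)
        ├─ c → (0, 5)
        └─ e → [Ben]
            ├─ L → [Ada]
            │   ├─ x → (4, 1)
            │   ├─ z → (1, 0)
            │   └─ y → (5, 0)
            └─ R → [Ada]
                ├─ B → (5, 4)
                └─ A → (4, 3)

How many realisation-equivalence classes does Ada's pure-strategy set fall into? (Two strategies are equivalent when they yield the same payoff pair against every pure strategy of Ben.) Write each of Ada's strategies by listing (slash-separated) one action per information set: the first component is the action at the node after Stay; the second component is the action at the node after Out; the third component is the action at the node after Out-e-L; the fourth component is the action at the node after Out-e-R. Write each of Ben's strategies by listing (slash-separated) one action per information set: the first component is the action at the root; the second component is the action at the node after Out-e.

16

Ada has 36 pure strategies: Mid/d/x/B, Mid/d/x/A, Mid/d/z/B, Mid/d/z/A, Mid/d/y/B, Mid/d/y/A, Mid/c/x/B, Mid/c/x/A, Mid/c/z/B, Mid/c/z/A, Mid/c/y/B, Mid/c/y/A, Mid/e/x/B, Mid/e/x/A, Mid/e/z/B, Mid/e/z/A, Mid/e/y/B, Mid/e/y/A, Hi/d/x/B, Hi/d/x/A, Hi/d/z/B, Hi/d/z/A, Hi/d/y/B, Hi/d/y/A, Hi/c/x/B, Hi/c/x/A, Hi/c/z/B, Hi/c/z/A, Hi/c/y/B, Hi/c/y/A, Hi/e/x/B, Hi/e/x/A, Hi/e/z/B, Hi/e/z/A, Hi/e/y/B, Hi/e/y/A. Columns: Stay/L, Stay/R, Out/L, Out/R.
{Mid/d/x/B, Mid/d/x/A, Mid/d/z/B, Mid/d/z/A, Mid/d/y/B, Mid/d/y/A} → row (0,3) (0,3) (4,2) (4,2)
{Mid/c/x/B, Mid/c/x/A, Mid/c/z/B, Mid/c/z/A, Mid/c/y/B, Mid/c/y/A} → row (0,3) (0,3) (0,5) (0,5)
{Mid/e/x/B} → row (0,3) (0,3) (4,1) (5,4)
{Mid/e/x/A} → row (0,3) (0,3) (4,1) (4,3)
{Mid/e/z/B} → row (0,3) (0,3) (1,0) (5,4)
{Mid/e/z/A} → row (0,3) (0,3) (1,0) (4,3)
{Mid/e/y/B} → row (0,3) (0,3) (5,0) (5,4)
{Mid/e/y/A} → row (0,3) (0,3) (5,0) (4,3)
{Hi/d/x/B, Hi/d/x/A, Hi/d/z/B, Hi/d/z/A, Hi/d/y/B, Hi/d/y/A} → row (8,9) (8,9) (4,2) (4,2)
{Hi/c/x/B, Hi/c/x/A, Hi/c/z/B, Hi/c/z/A, Hi/c/y/B, Hi/c/y/A} → row (8,9) (8,9) (0,5) (0,5)
{Hi/e/x/B} → row (8,9) (8,9) (4,1) (5,4)
{Hi/e/x/A} → row (8,9) (8,9) (4,1) (4,3)
{Hi/e/z/B} → row (8,9) (8,9) (1,0) (5,4)
{Hi/e/z/A} → row (8,9) (8,9) (1,0) (4,3)
{Hi/e/y/B} → row (8,9) (8,9) (5,0) (5,4)
{Hi/e/y/A} → row (8,9) (8,9) (5,0) (4,3)
That's 16 distinct rows out of 36 strategies.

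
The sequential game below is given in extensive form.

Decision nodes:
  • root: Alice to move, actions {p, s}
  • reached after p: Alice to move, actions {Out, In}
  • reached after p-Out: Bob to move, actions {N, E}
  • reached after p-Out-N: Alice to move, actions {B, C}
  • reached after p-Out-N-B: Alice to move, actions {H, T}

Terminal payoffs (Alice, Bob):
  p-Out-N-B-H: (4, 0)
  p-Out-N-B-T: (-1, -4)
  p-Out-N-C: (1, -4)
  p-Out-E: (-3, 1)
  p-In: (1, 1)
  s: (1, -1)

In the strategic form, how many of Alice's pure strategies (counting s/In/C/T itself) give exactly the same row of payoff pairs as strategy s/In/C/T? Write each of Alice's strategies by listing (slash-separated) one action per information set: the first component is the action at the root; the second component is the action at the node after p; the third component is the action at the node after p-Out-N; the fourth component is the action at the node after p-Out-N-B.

Row for s/In/C/T (columns N, E): (1,-1) (1,-1).
Under s/In/C/T, Alice's choice at the node after p and at the node after p-Out-N and at the node after p-Out-N-B can never be reached regardless of what Bob does, so varying those choices leaves every outcome unchanged.
Holding the reachable choices fixed and varying the unreachable ones freely already gives 2 × 2 × 2 = 8 equivalent strategies.
No other strategy reproduces this row, so those 8 are the full class: s/Out/B/H, s/Out/B/T, s/Out/C/H, s/Out/C/T, s/In/B/H, s/In/B/T, s/In/C/H, s/In/C/T.

8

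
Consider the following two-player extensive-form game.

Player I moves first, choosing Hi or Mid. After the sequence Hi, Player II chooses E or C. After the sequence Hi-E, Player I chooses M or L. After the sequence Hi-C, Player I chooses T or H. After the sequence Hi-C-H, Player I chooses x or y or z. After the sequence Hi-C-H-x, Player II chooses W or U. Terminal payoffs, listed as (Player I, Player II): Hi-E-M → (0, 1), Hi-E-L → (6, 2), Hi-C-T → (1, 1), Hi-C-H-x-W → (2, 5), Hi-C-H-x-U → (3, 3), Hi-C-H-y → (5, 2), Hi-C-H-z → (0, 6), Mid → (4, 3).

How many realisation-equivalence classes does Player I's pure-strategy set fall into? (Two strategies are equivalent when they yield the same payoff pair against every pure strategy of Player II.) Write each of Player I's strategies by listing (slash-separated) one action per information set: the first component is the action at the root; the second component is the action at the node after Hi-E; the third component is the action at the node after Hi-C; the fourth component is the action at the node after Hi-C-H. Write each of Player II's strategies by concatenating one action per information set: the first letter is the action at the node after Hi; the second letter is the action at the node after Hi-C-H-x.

Player I has 24 pure strategies: Hi/M/T/x, Hi/M/T/y, Hi/M/T/z, Hi/M/H/x, Hi/M/H/y, Hi/M/H/z, Hi/L/T/x, Hi/L/T/y, Hi/L/T/z, Hi/L/H/x, Hi/L/H/y, Hi/L/H/z, Mid/M/T/x, Mid/M/T/y, Mid/M/T/z, Mid/M/H/x, Mid/M/H/y, Mid/M/H/z, Mid/L/T/x, Mid/L/T/y, Mid/L/T/z, Mid/L/H/x, Mid/L/H/y, Mid/L/H/z. Columns: EW, EU, CW, CU.
{Hi/M/T/x, Hi/M/T/y, Hi/M/T/z} → row (0,1) (0,1) (1,1) (1,1)
{Hi/M/H/x} → row (0,1) (0,1) (2,5) (3,3)
{Hi/M/H/y} → row (0,1) (0,1) (5,2) (5,2)
{Hi/M/H/z} → row (0,1) (0,1) (0,6) (0,6)
{Hi/L/T/x, Hi/L/T/y, Hi/L/T/z} → row (6,2) (6,2) (1,1) (1,1)
{Hi/L/H/x} → row (6,2) (6,2) (2,5) (3,3)
{Hi/L/H/y} → row (6,2) (6,2) (5,2) (5,2)
{Hi/L/H/z} → row (6,2) (6,2) (0,6) (0,6)
{Mid/M/T/x, Mid/M/T/y, Mid/M/T/z, Mid/M/H/x, Mid/M/H/y, Mid/M/H/z, Mid/L/T/x, Mid/L/T/y, Mid/L/T/z, Mid/L/H/x, Mid/L/H/y, Mid/L/H/z} → row (4,3) (4,3) (4,3) (4,3)
That's 9 distinct rows out of 24 strategies.

9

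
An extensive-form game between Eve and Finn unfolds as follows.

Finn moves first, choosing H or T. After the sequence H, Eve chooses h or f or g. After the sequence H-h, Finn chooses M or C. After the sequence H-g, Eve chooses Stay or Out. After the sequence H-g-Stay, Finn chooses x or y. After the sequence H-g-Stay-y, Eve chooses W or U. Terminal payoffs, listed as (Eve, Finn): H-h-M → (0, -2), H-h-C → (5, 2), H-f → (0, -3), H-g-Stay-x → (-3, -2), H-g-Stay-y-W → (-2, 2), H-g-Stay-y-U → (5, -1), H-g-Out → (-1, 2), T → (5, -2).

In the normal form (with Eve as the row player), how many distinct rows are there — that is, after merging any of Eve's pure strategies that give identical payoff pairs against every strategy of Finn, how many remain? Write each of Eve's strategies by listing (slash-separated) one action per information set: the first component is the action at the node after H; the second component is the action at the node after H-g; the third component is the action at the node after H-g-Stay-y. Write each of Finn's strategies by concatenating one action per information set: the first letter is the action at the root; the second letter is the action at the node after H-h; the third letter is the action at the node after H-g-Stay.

Eve has 12 pure strategies: h/Stay/W, h/Stay/U, h/Out/W, h/Out/U, f/Stay/W, f/Stay/U, f/Out/W, f/Out/U, g/Stay/W, g/Stay/U, g/Out/W, g/Out/U. Columns: HMx, HMy, HCx, HCy, TMx, TMy, TCx, TCy.
{h/Stay/W, h/Stay/U, h/Out/W, h/Out/U} → row (0,-2) (0,-2) (5,2) (5,2) (5,-2) (5,-2) (5,-2) (5,-2)
{f/Stay/W, f/Stay/U, f/Out/W, f/Out/U} → row (0,-3) (0,-3) (0,-3) (0,-3) (5,-2) (5,-2) (5,-2) (5,-2)
{g/Stay/W} → row (-3,-2) (-2,2) (-3,-2) (-2,2) (5,-2) (5,-2) (5,-2) (5,-2)
{g/Stay/U} → row (-3,-2) (5,-1) (-3,-2) (5,-1) (5,-2) (5,-2) (5,-2) (5,-2)
{g/Out/W, g/Out/U} → row (-1,2) (-1,2) (-1,2) (-1,2) (5,-2) (5,-2) (5,-2) (5,-2)
That's 5 distinct rows out of 12 strategies.

5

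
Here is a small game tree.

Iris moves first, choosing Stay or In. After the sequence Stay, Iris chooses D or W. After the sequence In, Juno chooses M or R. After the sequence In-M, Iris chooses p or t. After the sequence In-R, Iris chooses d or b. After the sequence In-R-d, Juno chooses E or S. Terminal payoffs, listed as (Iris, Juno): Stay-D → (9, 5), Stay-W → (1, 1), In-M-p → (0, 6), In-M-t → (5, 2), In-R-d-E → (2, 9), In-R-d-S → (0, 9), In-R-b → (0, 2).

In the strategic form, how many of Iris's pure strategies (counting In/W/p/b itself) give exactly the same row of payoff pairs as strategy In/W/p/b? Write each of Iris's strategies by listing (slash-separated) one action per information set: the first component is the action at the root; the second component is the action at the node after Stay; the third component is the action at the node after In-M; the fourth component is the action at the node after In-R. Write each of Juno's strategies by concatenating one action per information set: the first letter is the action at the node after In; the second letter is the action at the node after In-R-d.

2

Row for In/W/p/b (columns ME, MS, RE, RS): (0,6) (0,6) (0,2) (0,2).
Under In/W/p/b, Iris's choice at the node after Stay can never be reached regardless of what Juno does, so varying those choices leaves every outcome unchanged.
Holding the reachable choices fixed and varying the unreachable one freely already gives 2 equivalent strategies.
No other strategy reproduces this row, so those 2 are the full class: In/D/p/b, In/W/p/b.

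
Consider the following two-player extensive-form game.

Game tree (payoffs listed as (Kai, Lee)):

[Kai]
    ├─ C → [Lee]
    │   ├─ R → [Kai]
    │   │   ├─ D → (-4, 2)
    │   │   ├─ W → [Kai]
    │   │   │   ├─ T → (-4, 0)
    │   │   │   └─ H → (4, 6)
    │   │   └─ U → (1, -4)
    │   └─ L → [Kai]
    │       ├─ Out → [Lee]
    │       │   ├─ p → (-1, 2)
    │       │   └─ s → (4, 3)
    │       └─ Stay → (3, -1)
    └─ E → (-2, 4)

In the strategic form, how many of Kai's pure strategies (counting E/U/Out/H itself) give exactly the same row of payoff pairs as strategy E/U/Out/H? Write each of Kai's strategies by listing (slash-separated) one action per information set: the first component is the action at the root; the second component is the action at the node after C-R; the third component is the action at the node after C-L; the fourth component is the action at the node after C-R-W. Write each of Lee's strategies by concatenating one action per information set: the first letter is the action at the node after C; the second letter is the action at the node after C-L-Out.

Row for E/U/Out/H (columns Rp, Rs, Lp, Ls): (-2,4) (-2,4) (-2,4) (-2,4).
Under E/U/Out/H, Kai's choice at the node after C-R and at the node after C-L and at the node after C-R-W can never be reached regardless of what Lee does, so varying those choices leaves every outcome unchanged.
Holding the reachable choices fixed and varying the unreachable ones freely already gives 3 × 2 × 2 = 12 equivalent strategies.
No other strategy reproduces this row, so those 12 are the full class: E/D/Out/T, E/D/Out/H, E/D/Stay/T, E/D/Stay/H, E/W/Out/T, E/W/Out/H, E/W/Stay/T, E/W/Stay/H, E/U/Out/T, E/U/Out/H, E/U/Stay/T, E/U/Stay/H.

12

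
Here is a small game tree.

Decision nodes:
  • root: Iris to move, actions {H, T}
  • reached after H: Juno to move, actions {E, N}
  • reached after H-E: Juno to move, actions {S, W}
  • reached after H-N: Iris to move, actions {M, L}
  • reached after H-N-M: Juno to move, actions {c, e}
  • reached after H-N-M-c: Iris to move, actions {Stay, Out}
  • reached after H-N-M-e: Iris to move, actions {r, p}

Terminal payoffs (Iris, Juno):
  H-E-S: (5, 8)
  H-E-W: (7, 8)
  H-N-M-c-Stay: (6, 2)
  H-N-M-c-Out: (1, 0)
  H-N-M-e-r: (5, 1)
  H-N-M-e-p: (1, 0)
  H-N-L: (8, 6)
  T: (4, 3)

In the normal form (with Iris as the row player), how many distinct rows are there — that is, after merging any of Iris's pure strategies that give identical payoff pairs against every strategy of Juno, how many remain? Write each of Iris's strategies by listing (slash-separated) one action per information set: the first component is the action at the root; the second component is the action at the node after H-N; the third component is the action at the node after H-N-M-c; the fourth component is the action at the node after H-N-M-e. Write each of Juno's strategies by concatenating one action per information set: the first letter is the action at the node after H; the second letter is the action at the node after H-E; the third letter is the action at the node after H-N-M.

Iris has 16 pure strategies: H/M/Stay/r, H/M/Stay/p, H/M/Out/r, H/M/Out/p, H/L/Stay/r, H/L/Stay/p, H/L/Out/r, H/L/Out/p, T/M/Stay/r, T/M/Stay/p, T/M/Out/r, T/M/Out/p, T/L/Stay/r, T/L/Stay/p, T/L/Out/r, T/L/Out/p. Columns: ESc, ESe, EWc, EWe, NSc, NSe, NWc, NWe.
{H/M/Stay/r} → row (5,8) (5,8) (7,8) (7,8) (6,2) (5,1) (6,2) (5,1)
{H/M/Stay/p} → row (5,8) (5,8) (7,8) (7,8) (6,2) (1,0) (6,2) (1,0)
{H/M/Out/r} → row (5,8) (5,8) (7,8) (7,8) (1,0) (5,1) (1,0) (5,1)
{H/M/Out/p} → row (5,8) (5,8) (7,8) (7,8) (1,0) (1,0) (1,0) (1,0)
{H/L/Stay/r, H/L/Stay/p, H/L/Out/r, H/L/Out/p} → row (5,8) (5,8) (7,8) (7,8) (8,6) (8,6) (8,6) (8,6)
{T/M/Stay/r, T/M/Stay/p, T/M/Out/r, T/M/Out/p, T/L/Stay/r, T/L/Stay/p, T/L/Out/r, T/L/Out/p} → row (4,3) (4,3) (4,3) (4,3) (4,3) (4,3) (4,3) (4,3)
That's 6 distinct rows out of 16 strategies.

6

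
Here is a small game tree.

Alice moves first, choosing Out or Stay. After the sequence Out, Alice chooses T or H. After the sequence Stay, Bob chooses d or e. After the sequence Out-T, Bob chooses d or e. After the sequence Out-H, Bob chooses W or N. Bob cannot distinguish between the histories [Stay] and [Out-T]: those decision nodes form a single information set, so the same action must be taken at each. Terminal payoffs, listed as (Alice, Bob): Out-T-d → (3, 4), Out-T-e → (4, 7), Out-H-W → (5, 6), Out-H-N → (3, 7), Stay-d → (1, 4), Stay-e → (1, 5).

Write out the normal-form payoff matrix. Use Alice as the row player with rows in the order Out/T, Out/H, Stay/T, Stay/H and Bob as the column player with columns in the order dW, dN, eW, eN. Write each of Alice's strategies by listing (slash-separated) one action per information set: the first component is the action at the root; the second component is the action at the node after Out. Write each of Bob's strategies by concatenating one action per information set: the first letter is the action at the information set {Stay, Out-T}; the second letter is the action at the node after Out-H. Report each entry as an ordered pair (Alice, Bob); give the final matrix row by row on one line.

Out/T: (3,4) (3,4) (4,7) (4,7) | Out/H: (5,6) (3,7) (5,6) (3,7) | Stay/T: (1,4) (1,4) (1,5) (1,5) | Stay/H: (1,4) (1,4) (1,5) (1,5)

Row Out/T: dW→(3,4), dN→(3,4), eW→(4,7), eN→(4,7)
Row Out/H: dW→(5,6), dN→(3,7), eW→(5,6), eN→(3,7)
Row Stay/T: dW→(1,4), dN→(1,4), eW→(1,5), eN→(1,5)
Row Stay/H: dW→(1,4), dN→(1,4), eW→(1,5), eN→(1,5)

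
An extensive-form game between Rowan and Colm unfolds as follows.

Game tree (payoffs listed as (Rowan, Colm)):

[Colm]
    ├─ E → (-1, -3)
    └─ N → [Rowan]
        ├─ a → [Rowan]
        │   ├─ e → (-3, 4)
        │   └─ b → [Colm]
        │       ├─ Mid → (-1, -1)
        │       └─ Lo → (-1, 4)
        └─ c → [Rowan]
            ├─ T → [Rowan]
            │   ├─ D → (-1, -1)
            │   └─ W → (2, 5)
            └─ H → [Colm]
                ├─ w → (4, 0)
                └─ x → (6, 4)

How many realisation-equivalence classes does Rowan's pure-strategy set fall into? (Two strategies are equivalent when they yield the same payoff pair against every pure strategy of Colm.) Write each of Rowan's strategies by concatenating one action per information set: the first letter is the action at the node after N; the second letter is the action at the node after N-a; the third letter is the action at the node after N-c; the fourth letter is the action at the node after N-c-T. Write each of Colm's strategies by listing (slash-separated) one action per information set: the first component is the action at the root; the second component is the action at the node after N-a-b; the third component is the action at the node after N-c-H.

5

Rowan has 16 pure strategies: aeTD, aeTW, aeHD, aeHW, abTD, abTW, abHD, abHW, ceTD, ceTW, ceHD, ceHW, cbTD, cbTW, cbHD, cbHW. Columns: E/Mid/w, E/Mid/x, E/Lo/w, E/Lo/x, N/Mid/w, N/Mid/x, N/Lo/w, N/Lo/x.
{aeTD, aeTW, aeHD, aeHW} → row (-1,-3) (-1,-3) (-1,-3) (-1,-3) (-3,4) (-3,4) (-3,4) (-3,4)
{abTD, abTW, abHD, abHW} → row (-1,-3) (-1,-3) (-1,-3) (-1,-3) (-1,-1) (-1,-1) (-1,4) (-1,4)
{ceTD, cbTD} → row (-1,-3) (-1,-3) (-1,-3) (-1,-3) (-1,-1) (-1,-1) (-1,-1) (-1,-1)
{ceTW, cbTW} → row (-1,-3) (-1,-3) (-1,-3) (-1,-3) (2,5) (2,5) (2,5) (2,5)
{ceHD, ceHW, cbHD, cbHW} → row (-1,-3) (-1,-3) (-1,-3) (-1,-3) (4,0) (6,4) (4,0) (6,4)
That's 5 distinct rows out of 16 strategies.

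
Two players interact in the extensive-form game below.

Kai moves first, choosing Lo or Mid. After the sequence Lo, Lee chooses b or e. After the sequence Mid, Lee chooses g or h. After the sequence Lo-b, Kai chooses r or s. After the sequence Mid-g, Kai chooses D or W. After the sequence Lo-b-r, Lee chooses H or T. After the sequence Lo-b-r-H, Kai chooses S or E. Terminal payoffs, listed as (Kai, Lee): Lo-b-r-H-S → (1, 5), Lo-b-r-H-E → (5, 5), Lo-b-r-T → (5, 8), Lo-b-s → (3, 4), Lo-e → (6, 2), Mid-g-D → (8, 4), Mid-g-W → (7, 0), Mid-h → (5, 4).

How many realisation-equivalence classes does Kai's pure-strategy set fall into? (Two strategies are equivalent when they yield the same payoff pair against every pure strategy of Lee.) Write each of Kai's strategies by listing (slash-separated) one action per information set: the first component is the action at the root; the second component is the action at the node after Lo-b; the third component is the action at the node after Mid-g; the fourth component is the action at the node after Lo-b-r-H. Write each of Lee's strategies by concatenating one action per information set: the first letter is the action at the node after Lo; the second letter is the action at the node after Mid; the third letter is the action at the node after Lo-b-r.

5

Kai has 16 pure strategies: Lo/r/D/S, Lo/r/D/E, Lo/r/W/S, Lo/r/W/E, Lo/s/D/S, Lo/s/D/E, Lo/s/W/S, Lo/s/W/E, Mid/r/D/S, Mid/r/D/E, Mid/r/W/S, Mid/r/W/E, Mid/s/D/S, Mid/s/D/E, Mid/s/W/S, Mid/s/W/E. Columns: bgH, bgT, bhH, bhT, egH, egT, ehH, ehT.
{Lo/r/D/S, Lo/r/W/S} → row (1,5) (5,8) (1,5) (5,8) (6,2) (6,2) (6,2) (6,2)
{Lo/r/D/E, Lo/r/W/E} → row (5,5) (5,8) (5,5) (5,8) (6,2) (6,2) (6,2) (6,2)
{Lo/s/D/S, Lo/s/D/E, Lo/s/W/S, Lo/s/W/E} → row (3,4) (3,4) (3,4) (3,4) (6,2) (6,2) (6,2) (6,2)
{Mid/r/D/S, Mid/r/D/E, Mid/s/D/S, Mid/s/D/E} → row (8,4) (8,4) (5,4) (5,4) (8,4) (8,4) (5,4) (5,4)
{Mid/r/W/S, Mid/r/W/E, Mid/s/W/S, Mid/s/W/E} → row (7,0) (7,0) (5,4) (5,4) (7,0) (7,0) (5,4) (5,4)
That's 5 distinct rows out of 16 strategies.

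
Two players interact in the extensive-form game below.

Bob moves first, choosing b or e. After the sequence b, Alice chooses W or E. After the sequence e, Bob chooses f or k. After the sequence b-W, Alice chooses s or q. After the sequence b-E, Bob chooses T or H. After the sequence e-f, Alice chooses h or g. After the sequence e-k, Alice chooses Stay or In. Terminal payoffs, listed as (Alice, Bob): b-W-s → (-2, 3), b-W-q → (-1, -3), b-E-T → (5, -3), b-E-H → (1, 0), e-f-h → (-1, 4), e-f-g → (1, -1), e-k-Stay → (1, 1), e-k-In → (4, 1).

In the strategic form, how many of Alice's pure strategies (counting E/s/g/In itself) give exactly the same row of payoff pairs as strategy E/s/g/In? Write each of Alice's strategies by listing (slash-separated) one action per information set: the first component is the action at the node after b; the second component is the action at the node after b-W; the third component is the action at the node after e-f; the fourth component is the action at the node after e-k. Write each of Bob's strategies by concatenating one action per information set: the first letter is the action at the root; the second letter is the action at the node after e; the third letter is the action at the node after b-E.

Row for E/s/g/In (columns bfT, bfH, bkT, bkH, efT, efH, ekT, ekH): (5,-3) (1,0) (5,-3) (1,0) (1,-1) (1,-1) (4,1) (4,1).
Under E/s/g/In, Alice's choice at the node after b-W can never be reached regardless of what Bob does, so varying those choices leaves every outcome unchanged.
Holding the reachable choices fixed and varying the unreachable one freely already gives 2 equivalent strategies.
No other strategy reproduces this row, so those 2 are the full class: E/s/g/In, E/q/g/In.

2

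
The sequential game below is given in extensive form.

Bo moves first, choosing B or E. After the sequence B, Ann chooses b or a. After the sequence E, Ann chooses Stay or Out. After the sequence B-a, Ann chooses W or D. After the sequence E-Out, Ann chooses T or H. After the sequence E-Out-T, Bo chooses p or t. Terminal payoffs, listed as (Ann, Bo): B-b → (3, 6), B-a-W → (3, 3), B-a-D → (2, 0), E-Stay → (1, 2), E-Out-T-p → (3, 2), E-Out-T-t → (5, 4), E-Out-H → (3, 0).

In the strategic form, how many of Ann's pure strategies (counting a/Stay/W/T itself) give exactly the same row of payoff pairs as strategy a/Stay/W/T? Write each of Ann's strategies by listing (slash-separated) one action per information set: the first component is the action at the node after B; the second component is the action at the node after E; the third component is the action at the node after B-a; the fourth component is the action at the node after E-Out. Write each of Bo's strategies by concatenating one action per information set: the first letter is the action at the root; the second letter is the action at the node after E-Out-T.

Row for a/Stay/W/T (columns Bp, Bt, Ep, Et): (3,3) (3,3) (1,2) (1,2).
Under a/Stay/W/T, Ann's choice at the node after E-Out can never be reached regardless of what Bo does, so varying those choices leaves every outcome unchanged.
Holding the reachable choices fixed and varying the unreachable one freely already gives 2 equivalent strategies.
No other strategy reproduces this row, so those 2 are the full class: a/Stay/W/T, a/Stay/W/H.

2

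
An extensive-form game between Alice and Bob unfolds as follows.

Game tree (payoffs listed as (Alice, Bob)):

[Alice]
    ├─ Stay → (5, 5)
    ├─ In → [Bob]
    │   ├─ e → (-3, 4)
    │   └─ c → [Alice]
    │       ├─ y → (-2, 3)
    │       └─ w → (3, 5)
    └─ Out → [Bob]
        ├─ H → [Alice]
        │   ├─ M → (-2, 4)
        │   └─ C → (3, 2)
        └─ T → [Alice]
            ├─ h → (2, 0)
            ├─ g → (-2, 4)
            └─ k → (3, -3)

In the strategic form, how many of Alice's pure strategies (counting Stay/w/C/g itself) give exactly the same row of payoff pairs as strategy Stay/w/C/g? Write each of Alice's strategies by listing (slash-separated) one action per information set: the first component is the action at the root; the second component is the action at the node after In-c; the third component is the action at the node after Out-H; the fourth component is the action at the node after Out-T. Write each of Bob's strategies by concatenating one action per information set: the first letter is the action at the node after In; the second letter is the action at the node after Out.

12

Row for Stay/w/C/g (columns eH, eT, cH, cT): (5,5) (5,5) (5,5) (5,5).
Under Stay/w/C/g, Alice's choice at the node after In-c and at the node after Out-H and at the node after Out-T can never be reached regardless of what Bob does, so varying those choices leaves every outcome unchanged.
Holding the reachable choices fixed and varying the unreachable ones freely already gives 2 × 2 × 3 = 12 equivalent strategies.
No other strategy reproduces this row, so those 12 are the full class: Stay/y/M/h, Stay/y/M/g, Stay/y/M/k, Stay/y/C/h, Stay/y/C/g, Stay/y/C/k, Stay/w/M/h, Stay/w/M/g, Stay/w/M/k, Stay/w/C/h, Stay/w/C/g, Stay/w/C/k.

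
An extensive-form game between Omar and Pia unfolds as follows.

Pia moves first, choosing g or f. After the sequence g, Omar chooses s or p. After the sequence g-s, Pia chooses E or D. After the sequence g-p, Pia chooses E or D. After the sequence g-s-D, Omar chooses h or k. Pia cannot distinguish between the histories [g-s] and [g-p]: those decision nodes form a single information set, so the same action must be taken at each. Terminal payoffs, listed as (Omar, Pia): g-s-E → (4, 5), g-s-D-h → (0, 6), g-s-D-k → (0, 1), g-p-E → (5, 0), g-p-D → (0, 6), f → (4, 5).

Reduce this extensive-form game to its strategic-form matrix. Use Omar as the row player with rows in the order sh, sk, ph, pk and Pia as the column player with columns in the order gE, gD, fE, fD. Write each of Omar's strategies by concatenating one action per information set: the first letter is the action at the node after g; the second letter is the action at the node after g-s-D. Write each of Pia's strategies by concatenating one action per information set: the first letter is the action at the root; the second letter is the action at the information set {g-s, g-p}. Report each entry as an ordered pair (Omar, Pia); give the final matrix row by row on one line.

           gE       gD       fE       fD
  sh    (4,5)    (0,6)    (4,5)    (4,5)
  sk    (4,5)    (0,1)    (4,5)    (4,5)
  ph    (5,0)    (0,6)    (4,5)    (4,5)
  pk    (5,0)    (0,6)    (4,5)    (4,5)

sh: (4,5) (0,6) (4,5) (4,5) | sk: (4,5) (0,1) (4,5) (4,5) | ph: (5,0) (0,6) (4,5) (4,5) | pk: (5,0) (0,6) (4,5) (4,5)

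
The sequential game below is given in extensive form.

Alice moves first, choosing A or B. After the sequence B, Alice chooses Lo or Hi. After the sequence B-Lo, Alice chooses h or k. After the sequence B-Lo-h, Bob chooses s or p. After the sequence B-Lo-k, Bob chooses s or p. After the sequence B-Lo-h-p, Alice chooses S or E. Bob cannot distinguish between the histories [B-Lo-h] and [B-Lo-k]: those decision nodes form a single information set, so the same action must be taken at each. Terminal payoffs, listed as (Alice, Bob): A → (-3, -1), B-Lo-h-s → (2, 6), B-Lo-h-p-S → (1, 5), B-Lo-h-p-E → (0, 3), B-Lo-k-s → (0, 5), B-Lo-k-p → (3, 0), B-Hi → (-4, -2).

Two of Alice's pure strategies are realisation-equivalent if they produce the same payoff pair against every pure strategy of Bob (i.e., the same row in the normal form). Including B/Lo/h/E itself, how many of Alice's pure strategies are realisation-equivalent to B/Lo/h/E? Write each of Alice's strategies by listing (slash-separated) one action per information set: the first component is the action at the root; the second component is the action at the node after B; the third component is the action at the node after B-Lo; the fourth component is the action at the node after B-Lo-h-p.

Row for B/Lo/h/E (columns s, p): (2,6) (0,3).
Every one of Alice's information sets is on the play path for some reply by Bob when Alice follows B/Lo/h/E.
Changing the action at any of them therefore changes at least one column, so only B/Lo/h/E itself gives this row.

1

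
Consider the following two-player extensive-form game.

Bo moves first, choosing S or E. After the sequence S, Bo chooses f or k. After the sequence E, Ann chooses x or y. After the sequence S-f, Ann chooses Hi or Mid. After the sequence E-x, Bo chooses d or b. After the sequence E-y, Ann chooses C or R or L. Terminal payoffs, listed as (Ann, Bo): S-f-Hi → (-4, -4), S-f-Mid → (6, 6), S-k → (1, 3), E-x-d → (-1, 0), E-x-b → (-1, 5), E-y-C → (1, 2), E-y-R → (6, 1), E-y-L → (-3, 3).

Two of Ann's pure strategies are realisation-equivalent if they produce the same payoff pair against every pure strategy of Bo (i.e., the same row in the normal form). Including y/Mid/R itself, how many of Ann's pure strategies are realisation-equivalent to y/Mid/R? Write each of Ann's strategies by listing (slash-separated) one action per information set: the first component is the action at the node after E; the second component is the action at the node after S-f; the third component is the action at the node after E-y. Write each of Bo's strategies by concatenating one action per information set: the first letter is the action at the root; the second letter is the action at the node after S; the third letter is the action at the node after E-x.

1

Row for y/Mid/R (columns Sfd, Sfb, Skd, Skb, Efd, Efb, Ekd, Ekb): (6,6) (6,6) (1,3) (1,3) (6,1) (6,1) (6,1) (6,1).
Every one of Ann's information sets is on the play path for some reply by Bo when Ann follows y/Mid/R.
Changing the action at any of them therefore changes at least one column, so only y/Mid/R itself gives this row.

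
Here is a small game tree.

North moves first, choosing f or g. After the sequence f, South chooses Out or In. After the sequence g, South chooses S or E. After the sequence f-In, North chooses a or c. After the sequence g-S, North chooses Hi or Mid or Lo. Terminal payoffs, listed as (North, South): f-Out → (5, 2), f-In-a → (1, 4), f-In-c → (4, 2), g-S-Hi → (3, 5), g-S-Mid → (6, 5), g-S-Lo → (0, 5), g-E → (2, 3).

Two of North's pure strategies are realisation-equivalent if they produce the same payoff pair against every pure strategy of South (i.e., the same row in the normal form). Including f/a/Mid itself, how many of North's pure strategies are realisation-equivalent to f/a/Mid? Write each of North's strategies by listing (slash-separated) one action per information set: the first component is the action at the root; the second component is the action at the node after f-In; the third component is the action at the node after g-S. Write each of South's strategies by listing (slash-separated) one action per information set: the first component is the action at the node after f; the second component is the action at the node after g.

3

Row for f/a/Mid (columns Out/S, Out/E, In/S, In/E): (5,2) (5,2) (1,4) (1,4).
Under f/a/Mid, North's choice at the node after g-S can never be reached regardless of what South does, so varying those choices leaves every outcome unchanged.
Holding the reachable choices fixed and varying the unreachable one freely already gives 3 equivalent strategies.
No other strategy reproduces this row, so those 3 are the full class: f/a/Hi, f/a/Mid, f/a/Lo.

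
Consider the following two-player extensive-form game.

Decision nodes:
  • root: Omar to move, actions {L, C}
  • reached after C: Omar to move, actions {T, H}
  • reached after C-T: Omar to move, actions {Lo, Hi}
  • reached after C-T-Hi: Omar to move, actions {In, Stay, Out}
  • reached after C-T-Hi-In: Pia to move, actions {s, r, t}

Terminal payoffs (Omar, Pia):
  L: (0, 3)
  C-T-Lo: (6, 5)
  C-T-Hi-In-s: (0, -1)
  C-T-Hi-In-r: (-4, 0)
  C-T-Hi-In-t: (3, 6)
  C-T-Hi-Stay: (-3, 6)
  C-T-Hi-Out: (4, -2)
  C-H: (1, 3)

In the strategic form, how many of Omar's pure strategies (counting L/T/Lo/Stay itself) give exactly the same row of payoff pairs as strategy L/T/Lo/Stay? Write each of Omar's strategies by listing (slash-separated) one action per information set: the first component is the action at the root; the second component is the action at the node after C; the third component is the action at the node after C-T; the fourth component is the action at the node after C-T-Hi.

Row for L/T/Lo/Stay (columns s, r, t): (0,3) (0,3) (0,3).
Under L/T/Lo/Stay, Omar's choice at the node after C and at the node after C-T and at the node after C-T-Hi can never be reached regardless of what Pia does, so varying those choices leaves every outcome unchanged.
Holding the reachable choices fixed and varying the unreachable ones freely already gives 2 × 2 × 3 = 12 equivalent strategies.
No other strategy reproduces this row, so those 12 are the full class: L/T/Lo/In, L/T/Lo/Stay, L/T/Lo/Out, L/T/Hi/In, L/T/Hi/Stay, L/T/Hi/Out, L/H/Lo/In, L/H/Lo/Stay, L/H/Lo/Out, L/H/Hi/In, L/H/Hi/Stay, L/H/Hi/Out.

12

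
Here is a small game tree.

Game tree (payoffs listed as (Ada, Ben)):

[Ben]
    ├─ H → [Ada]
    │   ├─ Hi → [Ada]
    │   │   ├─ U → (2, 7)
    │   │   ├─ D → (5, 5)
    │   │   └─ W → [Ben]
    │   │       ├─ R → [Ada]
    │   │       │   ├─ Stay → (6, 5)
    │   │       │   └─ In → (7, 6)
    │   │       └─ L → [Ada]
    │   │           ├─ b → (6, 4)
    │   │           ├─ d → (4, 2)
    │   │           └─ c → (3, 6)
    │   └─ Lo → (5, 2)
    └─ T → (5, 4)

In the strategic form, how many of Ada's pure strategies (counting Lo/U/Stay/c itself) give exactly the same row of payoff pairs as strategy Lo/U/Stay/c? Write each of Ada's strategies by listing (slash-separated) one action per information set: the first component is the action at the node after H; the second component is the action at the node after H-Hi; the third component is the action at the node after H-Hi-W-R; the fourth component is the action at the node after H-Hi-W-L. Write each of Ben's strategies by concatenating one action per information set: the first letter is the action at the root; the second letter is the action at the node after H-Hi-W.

18

Row for Lo/U/Stay/c (columns HR, HL, TR, TL): (5,2) (5,2) (5,4) (5,4).
Under Lo/U/Stay/c, Ada's choice at the node after H-Hi and at the node after H-Hi-W-R and at the node after H-Hi-W-L can never be reached regardless of what Ben does, so varying those choices leaves every outcome unchanged.
Holding the reachable choices fixed and varying the unreachable ones freely already gives 3 × 2 × 3 = 18 equivalent strategies.
No other strategy reproduces this row, so those 18 are the full class: Lo/U/Stay/b, Lo/U/Stay/d, Lo/U/Stay/c, Lo/U/In/b, Lo/U/In/d, Lo/U/In/c, Lo/D/Stay/b, Lo/D/Stay/d, Lo/D/Stay/c, Lo/D/In/b, Lo/D/In/d, Lo/D/In/c, Lo/W/Stay/b, Lo/W/Stay/d, Lo/W/Stay/c, Lo/W/In/b, Lo/W/In/d, Lo/W/In/c.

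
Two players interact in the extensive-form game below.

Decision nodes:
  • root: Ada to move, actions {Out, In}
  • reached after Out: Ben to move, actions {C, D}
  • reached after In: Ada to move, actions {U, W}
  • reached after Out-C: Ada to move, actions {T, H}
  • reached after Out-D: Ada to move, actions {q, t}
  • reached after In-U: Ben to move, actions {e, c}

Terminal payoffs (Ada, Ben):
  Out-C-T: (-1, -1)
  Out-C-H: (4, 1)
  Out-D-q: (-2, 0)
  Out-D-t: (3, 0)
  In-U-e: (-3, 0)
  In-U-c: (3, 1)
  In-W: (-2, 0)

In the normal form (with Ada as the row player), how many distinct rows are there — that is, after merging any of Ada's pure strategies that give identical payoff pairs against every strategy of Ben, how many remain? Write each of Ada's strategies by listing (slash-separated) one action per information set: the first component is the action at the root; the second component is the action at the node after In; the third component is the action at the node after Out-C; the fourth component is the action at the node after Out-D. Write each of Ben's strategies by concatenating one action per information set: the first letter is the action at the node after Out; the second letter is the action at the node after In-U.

Ada has 16 pure strategies: Out/U/T/q, Out/U/T/t, Out/U/H/q, Out/U/H/t, Out/W/T/q, Out/W/T/t, Out/W/H/q, Out/W/H/t, In/U/T/q, In/U/T/t, In/U/H/q, In/U/H/t, In/W/T/q, In/W/T/t, In/W/H/q, In/W/H/t. Columns: Ce, Cc, De, Dc.
{Out/U/T/q, Out/W/T/q} → row (-1,-1) (-1,-1) (-2,0) (-2,0)
{Out/U/T/t, Out/W/T/t} → row (-1,-1) (-1,-1) (3,0) (3,0)
{Out/U/H/q, Out/W/H/q} → row (4,1) (4,1) (-2,0) (-2,0)
{Out/U/H/t, Out/W/H/t} → row (4,1) (4,1) (3,0) (3,0)
{In/U/T/q, In/U/T/t, In/U/H/q, In/U/H/t} → row (-3,0) (3,1) (-3,0) (3,1)
{In/W/T/q, In/W/T/t, In/W/H/q, In/W/H/t} → row (-2,0) (-2,0) (-2,0) (-2,0)
That's 6 distinct rows out of 16 strategies.

6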